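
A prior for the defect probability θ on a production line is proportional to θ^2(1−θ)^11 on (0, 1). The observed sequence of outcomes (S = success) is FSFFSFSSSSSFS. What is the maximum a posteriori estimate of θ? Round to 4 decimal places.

θ̂_MAP = 0.3846

The prior density ∝ θ^2(1−θ)^11 is the kernel of Beta(3, 12).
Data: 8 successes in 13 trials (from the sequence). The binomial likelihood contributes θ^8(1−θ)^5, so the posterior is Beta(3+8, 12+5) = Beta(11, 17).
For Beta(a, b) with a, b > 1 the mode is (a−1)/(a+b−2) = 10/26 ≈ 0.3846.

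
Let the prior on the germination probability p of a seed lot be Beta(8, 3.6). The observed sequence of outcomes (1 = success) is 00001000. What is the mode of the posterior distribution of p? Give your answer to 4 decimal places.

Prior: Beta(8, 3.6).
Data: 1 success in 8 trials (from the sequence). The binomial likelihood contributes p(1−p)^7, so the posterior is Beta(8+1, 3.6+7) = Beta(9, 10.6).
For Beta(a, b) with a, b > 1 the mode is (a−1)/(a+b−2) = 8/17.6 ≈ 0.4545.

p̂_MAP = 0.4545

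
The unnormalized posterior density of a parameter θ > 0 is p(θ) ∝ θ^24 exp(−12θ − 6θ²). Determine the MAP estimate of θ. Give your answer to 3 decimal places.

ℓ'(θ) = 24/θ − 12 − 12θ. Setting this to zero and multiplying by θ: 12θ² + 12θ − 24 = 0.
θ = (−12 + √(12² + 4·12·24)) / (2·12) = (−12 + √1296) / 24 = (−12 + 36)/24 = 1.
ℓ''(θ) = −24/θ² − 12 < 0, confirming a maximum.

θ̂_MAP = 1.000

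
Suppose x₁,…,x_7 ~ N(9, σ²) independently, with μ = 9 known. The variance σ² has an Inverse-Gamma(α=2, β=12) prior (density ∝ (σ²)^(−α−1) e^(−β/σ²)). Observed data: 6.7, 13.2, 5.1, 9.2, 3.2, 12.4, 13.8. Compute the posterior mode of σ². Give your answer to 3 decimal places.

σ̂²_MAP = 10.032

Sum of squared deviations about the known mean: SS = (6.7−9)² + (13.2−9)² + (5.1−9)² + (9.2−9)² + (3.2−9)² + (12.4−9)² + (13.8−9)² = 106.42.
The Normal likelihood contributes (σ²)^(−n/2) exp(−SS/(2σ²)), so the posterior is Inverse-Gamma(α + n/2, β + SS/2) = Inverse-Gamma(5.5, 65.21).
The mode of Inverse-Gamma(a, b) is b/(a+1) = 65.21/6.5 ≈ 10.032.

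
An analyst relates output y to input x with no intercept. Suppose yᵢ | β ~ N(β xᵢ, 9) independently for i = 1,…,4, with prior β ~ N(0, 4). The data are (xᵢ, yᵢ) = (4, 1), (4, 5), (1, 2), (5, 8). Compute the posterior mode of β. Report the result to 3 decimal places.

β̂_MAP = 1.095

log p(β | y) = −Σ(yᵢ − βxᵢ)²/(2·9) − β²/(2·4) + const.
Setting the derivative to zero: Σxᵢ(yᵢ − βxᵢ)/9 − β/4 = 0, so β = Σxᵢyᵢ / (Σxᵢ² + σ²/τ²).
Σxᵢyᵢ = 4·1 + 4·5 + 1·2 + 5·8 = 66; Σxᵢ² = 58; σ²/τ² = 2.25.
β̂_MAP = 66 / (58 + 2.25) = 66/60.25 ≈ 1.095.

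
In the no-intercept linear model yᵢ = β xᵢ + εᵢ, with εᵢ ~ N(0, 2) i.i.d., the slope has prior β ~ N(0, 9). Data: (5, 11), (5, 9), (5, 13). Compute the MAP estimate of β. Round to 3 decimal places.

β̂_MAP = 2.194

log p(β | y) = −Σ(yᵢ − βxᵢ)²/(2·2) − β²/(2·9) + const.
Setting the derivative to zero: Σxᵢ(yᵢ − βxᵢ)/2 − β/9 = 0, so β = Σxᵢyᵢ / (Σxᵢ² + σ²/τ²).
Σxᵢyᵢ = 5·11 + 5·9 + 5·13 = 165; Σxᵢ² = 75; σ²/τ² = 2/9.
β̂_MAP = 165 / (75 + 2/9) = 165/(677/9) = 1485/677 ≈ 2.194.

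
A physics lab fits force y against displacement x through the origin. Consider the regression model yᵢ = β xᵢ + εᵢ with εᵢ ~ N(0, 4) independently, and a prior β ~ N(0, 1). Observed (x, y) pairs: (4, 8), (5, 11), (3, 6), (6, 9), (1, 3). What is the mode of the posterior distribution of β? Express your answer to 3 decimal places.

β̂_MAP = 1.780

log p(β | y) = −Σ(yᵢ − βxᵢ)²/(2·4) − β²/(2·1) + const.
Setting the derivative to zero: Σxᵢ(yᵢ − βxᵢ)/4 − β/1 = 0, so β = Σxᵢyᵢ / (Σxᵢ² + σ²/τ²).
Σxᵢyᵢ = 4·8 + 5·11 + 3·6 + 6·9 + 1·3 = 162; Σxᵢ² = 87; σ²/τ² = 4.
β̂_MAP = 162 / (87 + 4) = 162/91 ≈ 1.780.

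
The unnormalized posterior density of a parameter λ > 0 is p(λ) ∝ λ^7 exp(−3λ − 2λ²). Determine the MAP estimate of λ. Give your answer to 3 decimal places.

ℓ'(λ) = 7/λ − 3 − 4λ. Setting this to zero and multiplying by λ: 4λ² + 3λ − 7 = 0.
λ = (−3 + √(3² + 4·4·7)) / (2·4) = (−3 + √121) / 8 = (−3 + 11)/8 = 1.
ℓ''(λ) = −7/λ² − 4 < 0, confirming a maximum.

λ̂_MAP = 1.000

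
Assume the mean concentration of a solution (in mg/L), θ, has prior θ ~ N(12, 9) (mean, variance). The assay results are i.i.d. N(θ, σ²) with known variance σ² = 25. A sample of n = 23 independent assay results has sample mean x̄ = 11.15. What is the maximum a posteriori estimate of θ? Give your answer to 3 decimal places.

n = 23, x̄ = 11.15.
For a Normal prior and Normal likelihood with known variance, the posterior is Normal; its mode equals its mean, the precision-weighted average.
Prior precision 1/σ₀² = 1/9; data precision n/σ² = 23/25 = 0.92.
θ̂ = ((1/9)·12 + 0.92·11.15) / (1/9 + 0.92) = (17387/1500)/(232/225) = 52161/4640 ≈ 11.242.

θ̂_MAP = 11.242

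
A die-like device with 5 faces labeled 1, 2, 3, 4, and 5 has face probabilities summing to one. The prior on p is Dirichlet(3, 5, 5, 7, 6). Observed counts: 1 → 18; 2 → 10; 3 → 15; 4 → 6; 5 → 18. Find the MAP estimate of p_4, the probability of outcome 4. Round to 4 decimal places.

The posterior is Dirichlet(αᵢ + nᵢ) = Dirichlet(21, 15, 20, 13, 24).
For a Dirichlet(a₁,…,a_K) with all aᵢ > 1, the mode has j-th component (aⱼ − 1)/(Σaᵢ − K).
Here Σaᵢ = 93 and K = 5, so p_4 = (13 − 1)/(93 − 5) = 12/88 ≈ 0.1364.

MAP estimate: 0.1364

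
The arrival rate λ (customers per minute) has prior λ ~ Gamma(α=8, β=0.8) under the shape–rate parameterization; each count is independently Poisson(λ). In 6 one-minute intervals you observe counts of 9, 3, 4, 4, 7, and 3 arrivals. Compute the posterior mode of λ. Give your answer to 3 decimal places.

Σxᵢ = 9+3+4+4+7+3 = 30, with n = 6.
Posterior ∝ λ^7e^(−0.8λ) · λ^30e^(−6λ) = λ^37e^(−6.8λ), i.e. Gamma(shape=38, rate=6.8).
The mode of a Gamma(a, b) with a ≥ 1 (shape–rate) is (a−1)/b = 37/6.8 ≈ 5.441.

λ̂_MAP = 5.441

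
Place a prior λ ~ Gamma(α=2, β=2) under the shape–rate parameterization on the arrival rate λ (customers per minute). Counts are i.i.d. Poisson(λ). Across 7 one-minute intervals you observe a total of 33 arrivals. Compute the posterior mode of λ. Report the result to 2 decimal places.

λ̂_MAP = 3.78

Σxᵢ = 33, n = 7.
Posterior ∝ λe^(−2λ) · λ^33e^(−7λ) = λ^34e^(−9λ), i.e. Gamma(shape=35, rate=9).
The mode of a Gamma(a, b) with a ≥ 1 (shape–rate) is (a−1)/b = 34/9 ≈ 3.78.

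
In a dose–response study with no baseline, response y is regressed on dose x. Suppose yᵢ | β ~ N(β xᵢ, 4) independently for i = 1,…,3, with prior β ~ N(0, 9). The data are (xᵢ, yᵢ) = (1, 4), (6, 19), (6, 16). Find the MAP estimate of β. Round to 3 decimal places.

β̂_MAP = 2.914

log p(β | y) = −Σ(yᵢ − βxᵢ)²/(2·4) − β²/(2·9) + const.
Setting the derivative to zero: Σxᵢ(yᵢ − βxᵢ)/4 − β/9 = 0, so β = Σxᵢyᵢ / (Σxᵢ² + σ²/τ²).
Σxᵢyᵢ = 1·4 + 6·19 + 6·16 = 214; Σxᵢ² = 73; σ²/τ² = 4/9.
β̂_MAP = 214 / (73 + 4/9) = 214/(661/9) = 1926/661 ≈ 2.914.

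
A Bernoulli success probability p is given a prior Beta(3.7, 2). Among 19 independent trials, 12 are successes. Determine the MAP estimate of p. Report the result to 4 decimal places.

p̂_MAP = 0.6476

Prior: Beta(3.7, 2).
Data: 12 successes in 19 trials. The binomial likelihood contributes p^12(1−p)^7, so the posterior is Beta(3.7+12, 2+7) = Beta(15.7, 9).
For Beta(a, b) with a, b > 1 the mode is (a−1)/(a+b−2) = 14.7/22.7 ≈ 0.6476.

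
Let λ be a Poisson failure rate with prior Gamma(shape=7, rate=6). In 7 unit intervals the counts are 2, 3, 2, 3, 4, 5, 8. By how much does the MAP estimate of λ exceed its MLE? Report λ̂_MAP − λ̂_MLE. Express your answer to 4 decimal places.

MAP − MLE = -1.3187

Σxᵢ = 27. Posterior is Gamma(34, 13); MAP = (34−1)/13 = 33/13 ≈ 2.53846.
MLE = x̄ = 27/7 ≈ 3.85714.
Difference = 33/13 − 27/7 = -120/91 ≈ -1.3187.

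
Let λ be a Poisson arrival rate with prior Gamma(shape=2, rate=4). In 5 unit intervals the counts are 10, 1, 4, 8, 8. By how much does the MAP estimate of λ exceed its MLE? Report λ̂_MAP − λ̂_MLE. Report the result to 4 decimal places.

MAP − MLE = -2.6444

Σxᵢ = 31. Posterior is Gamma(33, 9); MAP = (33−1)/9 = 32/9 ≈ 3.55556.
MLE = x̄ = 31/5 ≈ 6.20000.
Difference = 32/9 − 31/5 = -119/45 ≈ -2.6444.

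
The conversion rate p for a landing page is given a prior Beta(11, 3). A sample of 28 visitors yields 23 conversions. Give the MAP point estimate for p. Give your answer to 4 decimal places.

p̂_MAP = 0.8250

Prior: Beta(11, 3).
Data: 23 successes in 28 trials. The binomial likelihood contributes p^23(1−p)^5, so the posterior is Beta(11+23, 3+5) = Beta(34, 8).
For Beta(a, b) with a, b > 1 the mode is (a−1)/(a+b−2) = 33/40 ≈ 0.8250.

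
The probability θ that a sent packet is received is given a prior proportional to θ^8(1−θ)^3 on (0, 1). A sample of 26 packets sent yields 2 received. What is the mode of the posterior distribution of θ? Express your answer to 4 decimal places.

θ̂_MAP = 0.2703

The prior density ∝ θ^8(1−θ)^3 is the kernel of Beta(9, 4).
Data: 2 successes in 26 trials. The binomial likelihood contributes θ^2(1−θ)^24, so the posterior is Beta(9+2, 4+24) = Beta(11, 28).
For Beta(a, b) with a, b > 1 the mode is (a−1)/(a+b−2) = 10/37 ≈ 0.2703.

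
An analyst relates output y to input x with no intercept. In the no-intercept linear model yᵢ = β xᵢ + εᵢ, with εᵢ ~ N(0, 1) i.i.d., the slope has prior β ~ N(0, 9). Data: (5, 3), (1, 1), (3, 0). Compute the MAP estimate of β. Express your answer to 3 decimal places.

β̂_MAP = 0.456

log p(β | y) = −Σ(yᵢ − βxᵢ)²/(2·1) − β²/(2·9) + const.
Setting the derivative to zero: Σxᵢ(yᵢ − βxᵢ)/1 − β/9 = 0, so β = Σxᵢyᵢ / (Σxᵢ² + σ²/τ²).
Σxᵢyᵢ = 5·3 + 1·1 + 3·0 = 16; Σxᵢ² = 35; σ²/τ² = 1/9.
β̂_MAP = 16 / (35 + 1/9) = 16/(316/9) = 36/79 ≈ 0.456.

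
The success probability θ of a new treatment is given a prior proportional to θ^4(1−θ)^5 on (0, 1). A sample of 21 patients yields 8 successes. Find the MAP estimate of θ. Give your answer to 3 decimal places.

θ̂_MAP = 0.400

The prior density ∝ θ^4(1−θ)^5 is the kernel of Beta(5, 6).
Data: 8 successes in 21 trials. The binomial likelihood contributes θ^8(1−θ)^13, so the posterior is Beta(5+8, 6+13) = Beta(13, 19).
For Beta(a, b) with a, b > 1 the mode is (a−1)/(a+b−2) = 12/30 ≈ 0.400.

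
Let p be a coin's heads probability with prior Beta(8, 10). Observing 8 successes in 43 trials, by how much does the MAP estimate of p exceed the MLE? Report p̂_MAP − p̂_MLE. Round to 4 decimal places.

Posterior is Beta(16, 45); MAP = (16−1)/(61−2) = 15/59 ≈ 0.25424.
MLE ignores the prior: p̂_MLE = k/n = 8/43 ≈ 0.18605.
Difference = 15/59 − 8/43 = 173/2537 ≈ 0.0682.

MAP − MLE = 0.0682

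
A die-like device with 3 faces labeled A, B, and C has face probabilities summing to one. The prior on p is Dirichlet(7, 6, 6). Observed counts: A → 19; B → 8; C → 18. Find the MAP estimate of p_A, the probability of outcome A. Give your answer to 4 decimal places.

MAP estimate of p_A = 0.4098

The posterior is Dirichlet(αᵢ + nᵢ) = Dirichlet(26, 14, 24).
For a Dirichlet(a₁,…,a_K) with all aᵢ > 1, the mode has j-th component (aⱼ − 1)/(Σaᵢ − K).
Here Σaᵢ = 64 and K = 3, so p_A = (26 − 1)/(64 − 3) = 25/61 ≈ 0.4098.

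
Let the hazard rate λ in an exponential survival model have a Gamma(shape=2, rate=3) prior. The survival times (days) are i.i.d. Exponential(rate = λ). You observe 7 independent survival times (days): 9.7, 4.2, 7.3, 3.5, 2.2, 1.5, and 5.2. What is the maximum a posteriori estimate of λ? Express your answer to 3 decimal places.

The Exponential(rate=λ) likelihood is ∝ λ^n e^(−λΣtᵢ). Here n = 7 and Σtᵢ = 9.7 + 4.2 + 7.3 + 3.5 + 2.2 + 1.5 + 5.2 = 33.6.
Posterior ∝ λe^(−3λ) · λ^7e^(−33.6λ) = λ^8e^(−36.6λ), i.e. Gamma(9, 36.6).
Mode = (a−1)/b = 8/36.6 ≈ 0.219.

λ̂_MAP = 0.219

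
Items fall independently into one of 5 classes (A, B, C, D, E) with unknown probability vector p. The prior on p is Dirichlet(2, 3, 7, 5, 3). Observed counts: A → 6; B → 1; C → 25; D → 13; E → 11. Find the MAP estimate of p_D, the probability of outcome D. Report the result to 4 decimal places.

The posterior is Dirichlet(αᵢ + nᵢ) = Dirichlet(8, 4, 32, 18, 14).
For a Dirichlet(a₁,…,a_K) with all aᵢ > 1, the mode has j-th component (aⱼ − 1)/(Σaᵢ − K).
Here Σaᵢ = 76 and K = 5, so p_D = (18 − 1)/(76 − 5) = 17/71 ≈ 0.2394.

MAP estimate of p_D = 0.2394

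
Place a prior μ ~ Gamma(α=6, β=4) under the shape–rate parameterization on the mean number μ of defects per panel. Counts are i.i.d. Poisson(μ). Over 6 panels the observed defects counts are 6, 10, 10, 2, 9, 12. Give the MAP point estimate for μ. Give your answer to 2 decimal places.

μ̂_MAP = 5.40

Σxᵢ = 6+10+10+2+9+12 = 49, with n = 6.
Posterior ∝ μ^5e^(−4μ) · μ^49e^(−6μ) = μ^54e^(−10μ), i.e. Gamma(shape=55, rate=10).
The mode of a Gamma(a, b) with a ≥ 1 (shape–rate) is (a−1)/b = 54/10 ≈ 5.40.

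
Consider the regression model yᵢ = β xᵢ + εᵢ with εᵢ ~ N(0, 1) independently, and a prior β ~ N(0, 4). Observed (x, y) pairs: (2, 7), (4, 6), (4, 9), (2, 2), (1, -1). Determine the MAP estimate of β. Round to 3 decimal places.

β̂_MAP = 1.867

log p(β | y) = −Σ(yᵢ − βxᵢ)²/(2·1) − β²/(2·4) + const.
Setting the derivative to zero: Σxᵢ(yᵢ − βxᵢ)/1 − β/4 = 0, so β = Σxᵢyᵢ / (Σxᵢ² + σ²/τ²).
Σxᵢyᵢ = 2·7 + 4·6 + 4·9 + 2·2 + 1·(-1) = 77; Σxᵢ² = 41; σ²/τ² = 0.25.
β̂_MAP = 77 / (41 + 0.25) = 77/41.25 ≈ 1.867.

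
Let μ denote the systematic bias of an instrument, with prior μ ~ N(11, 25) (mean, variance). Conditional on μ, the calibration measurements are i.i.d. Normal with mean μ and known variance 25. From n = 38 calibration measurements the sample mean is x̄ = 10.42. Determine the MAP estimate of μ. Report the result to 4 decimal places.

μ̂_MAP = 10.4349

n = 38, x̄ = 10.42.
For a Normal prior and Normal likelihood with known variance, the posterior is Normal; its mode equals its mean, the precision-weighted average.
Prior precision 1/σ₀² = 1/25 = 0.04; data precision n/σ² = 38/25 = 1.52.
μ̂ = (0.04·11 + 1.52·10.42) / (0.04 + 1.52) = 16.2784/1.56 = 10174/975 ≈ 10.4349.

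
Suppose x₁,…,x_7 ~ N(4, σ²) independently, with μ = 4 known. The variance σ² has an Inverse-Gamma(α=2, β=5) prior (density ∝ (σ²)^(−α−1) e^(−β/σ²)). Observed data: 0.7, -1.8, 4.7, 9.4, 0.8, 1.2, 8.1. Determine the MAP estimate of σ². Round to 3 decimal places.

σ̂²_MAP = 9.159

Sum of squared deviations about the known mean: SS = (0.7−4)² + (-1.8−4)² + (4.7−4)² + (9.4−4)² + (0.8−4)² + (1.2−4)² + (8.1−4)² = 109.07.
The Normal likelihood contributes (σ²)^(−n/2) exp(−SS/(2σ²)), so the posterior is Inverse-Gamma(α + n/2, β + SS/2) = Inverse-Gamma(5.5, 59.535).
The mode of Inverse-Gamma(a, b) is b/(a+1) = 59.535/6.5 ≈ 9.159.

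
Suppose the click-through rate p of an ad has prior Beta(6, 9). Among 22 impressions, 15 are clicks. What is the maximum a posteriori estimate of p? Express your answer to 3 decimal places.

p̂_MAP = 0.571

Prior: Beta(6, 9).
Data: 15 successes in 22 trials. The binomial likelihood contributes p^15(1−p)^7, so the posterior is Beta(6+15, 9+7) = Beta(21, 16).
For Beta(a, b) with a, b > 1 the mode is (a−1)/(a+b−2) = 20/35 ≈ 0.571.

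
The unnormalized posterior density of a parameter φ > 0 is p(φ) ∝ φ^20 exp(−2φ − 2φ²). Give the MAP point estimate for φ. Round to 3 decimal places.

ℓ'(φ) = 20/φ − 2 − 4φ. Setting this to zero and multiplying by φ: 4φ² + 2φ − 20 = 0.
φ = (−2 + √(2² + 4·4·20)) / (2·4) = (−2 + √324) / 8 = (−2 + 18)/8 = 2.
ℓ''(φ) = −20/φ² − 4 < 0, confirming a maximum.

φ̂_MAP = 2.000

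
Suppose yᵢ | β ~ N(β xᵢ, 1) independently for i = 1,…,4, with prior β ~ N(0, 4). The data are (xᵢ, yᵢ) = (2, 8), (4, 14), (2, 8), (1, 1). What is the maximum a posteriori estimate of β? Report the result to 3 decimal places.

β̂_MAP = 3.525

log p(β | y) = −Σ(yᵢ − βxᵢ)²/(2·1) − β²/(2·4) + const.
Setting the derivative to zero: Σxᵢ(yᵢ − βxᵢ)/1 − β/4 = 0, so β = Σxᵢyᵢ / (Σxᵢ² + σ²/τ²).
Σxᵢyᵢ = 2·8 + 4·14 + 2·8 + 1·1 = 89; Σxᵢ² = 25; σ²/τ² = 0.25.
β̂_MAP = 89 / (25 + 0.25) = 89/25.25 ≈ 3.525.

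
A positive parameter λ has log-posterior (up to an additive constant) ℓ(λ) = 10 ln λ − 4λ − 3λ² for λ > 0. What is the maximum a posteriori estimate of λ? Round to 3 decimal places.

ℓ'(λ) = 10/λ − 4 − 6λ. Setting this to zero and multiplying by λ: 6λ² + 4λ − 10 = 0.
λ = (−4 + √(4² + 4·6·10)) / (2·6) = (−4 + √256) / 12 = (−4 + 16)/12 = 1.
ℓ''(λ) = −10/λ² − 6 < 0, confirming a maximum.

λ̂_MAP = 1.000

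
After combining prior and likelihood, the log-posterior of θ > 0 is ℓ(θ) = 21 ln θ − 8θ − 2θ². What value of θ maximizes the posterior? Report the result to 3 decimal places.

θ̂_MAP = 1.500

ℓ'(θ) = 21/θ − 8 − 4θ. Setting this to zero and multiplying by θ: 4θ² + 8θ − 21 = 0.
θ = (−8 + √(8² + 4·4·21)) / (2·4) = (−8 + √400) / 8 = (−8 + 20)/8 = 3/2.
ℓ''(θ) = −21/θ² − 4 < 0, confirming a maximum.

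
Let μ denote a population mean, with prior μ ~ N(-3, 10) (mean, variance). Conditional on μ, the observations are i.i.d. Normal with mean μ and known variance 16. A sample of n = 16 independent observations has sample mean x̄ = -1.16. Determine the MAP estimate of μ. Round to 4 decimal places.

μ̂_MAP = -1.3273

n = 16, x̄ = -1.16.
For a Normal prior and Normal likelihood with known variance, the posterior is Normal; its mode equals its mean, the precision-weighted average.
Prior precision 1/σ₀² = 1/10 = 0.1; data precision n/σ² = 16/16 = 1.
μ̂ = (0.1·(-3) + 1·(-1.16)) / (0.1 + 1) = (-1.46)/1.1 = -73/55 ≈ -1.3273.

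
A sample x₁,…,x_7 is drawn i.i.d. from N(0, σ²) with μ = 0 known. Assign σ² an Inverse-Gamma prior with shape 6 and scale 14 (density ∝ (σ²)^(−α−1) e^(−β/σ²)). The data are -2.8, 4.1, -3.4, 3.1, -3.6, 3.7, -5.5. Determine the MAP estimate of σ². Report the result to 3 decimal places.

σ̂²_MAP = 6.225

Sum of squared deviations about the known mean: SS = (-2.8−0)² + (4.1−0)² + (-3.4−0)² + (3.1−0)² + (-3.6−0)² + (3.7−0)² + (-5.5−0)² = 102.72.
The Normal likelihood contributes (σ²)^(−n/2) exp(−SS/(2σ²)), so the posterior is Inverse-Gamma(α + n/2, β + SS/2) = Inverse-Gamma(9.5, 65.36).
The mode of Inverse-Gamma(a, b) is b/(a+1) = 65.36/10.5 ≈ 6.225.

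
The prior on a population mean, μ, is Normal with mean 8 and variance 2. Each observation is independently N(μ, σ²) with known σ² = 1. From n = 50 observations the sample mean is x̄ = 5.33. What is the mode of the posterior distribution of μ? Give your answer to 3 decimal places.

μ̂_MAP = 5.356

n = 50, x̄ = 5.33.
For a Normal prior and Normal likelihood with known variance, the posterior is Normal; its mode equals its mean, the precision-weighted average.
Prior precision 1/σ₀² = 1/2 = 0.5; data precision n/σ² = 50/1 = 50.
μ̂ = (0.5·8 + 50·5.33) / (0.5 + 50) = 270.5/50.5 = 541/101 ≈ 5.356.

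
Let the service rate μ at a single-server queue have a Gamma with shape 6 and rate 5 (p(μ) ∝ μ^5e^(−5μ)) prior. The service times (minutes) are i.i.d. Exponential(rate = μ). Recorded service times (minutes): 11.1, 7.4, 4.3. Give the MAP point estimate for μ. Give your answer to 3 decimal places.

The Exponential(rate=μ) likelihood is ∝ μ^n e^(−μΣtᵢ). Here n = 3 and Σtᵢ = 11.1 + 7.4 + 4.3 = 22.8.
Posterior ∝ μ^5e^(−5μ) · μ^3e^(−22.8μ) = μ^8e^(−27.8μ), i.e. Gamma(9, 27.8).
Mode = (a−1)/b = 8/27.8 ≈ 0.288.

μ̂_MAP = 0.288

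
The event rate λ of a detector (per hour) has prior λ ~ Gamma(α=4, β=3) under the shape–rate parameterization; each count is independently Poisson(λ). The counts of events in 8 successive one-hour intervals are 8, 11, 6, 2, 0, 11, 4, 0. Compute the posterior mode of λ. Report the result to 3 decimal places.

Σxᵢ = 8+11+6+2+0+11+4+0 = 42, with n = 8.
Posterior ∝ λ^3e^(−3λ) · λ^42e^(−8λ) = λ^45e^(−11λ), i.e. Gamma(shape=46, rate=11).
The mode of a Gamma(a, b) with a ≥ 1 (shape–rate) is (a−1)/b = 45/11 ≈ 4.091.

λ̂_MAP = 4.091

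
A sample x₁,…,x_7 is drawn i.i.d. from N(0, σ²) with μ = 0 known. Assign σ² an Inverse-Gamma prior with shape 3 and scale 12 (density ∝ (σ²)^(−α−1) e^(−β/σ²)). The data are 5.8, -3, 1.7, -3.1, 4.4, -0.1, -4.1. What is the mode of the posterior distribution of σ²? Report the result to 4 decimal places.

σ̂²_MAP = 7.6880

Sum of squared deviations about the known mean: SS = (5.8−0)² + (-3−0)² + (1.7−0)² + (-3.1−0)² + (4.4−0)² + (-0.1−0)² + (-4.1−0)² = 91.32.
The Normal likelihood contributes (σ²)^(−n/2) exp(−SS/(2σ²)), so the posterior is Inverse-Gamma(α + n/2, β + SS/2) = Inverse-Gamma(6.5, 57.66).
The mode of Inverse-Gamma(a, b) is b/(a+1) = 57.66/7.5 ≈ 7.6880.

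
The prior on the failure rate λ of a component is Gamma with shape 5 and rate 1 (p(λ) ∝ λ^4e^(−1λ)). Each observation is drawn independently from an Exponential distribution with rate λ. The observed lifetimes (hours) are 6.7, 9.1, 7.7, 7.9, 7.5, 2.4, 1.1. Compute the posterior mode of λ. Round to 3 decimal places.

The Exponential(rate=λ) likelihood is ∝ λ^n e^(−λΣtᵢ). Here n = 7 and Σtᵢ = 6.7 + 9.1 + 7.7 + 7.9 + 7.5 + 2.4 + 1.1 = 42.4.
Posterior ∝ λ^4e^(−1λ) · λ^7e^(−42.4λ) = λ^11e^(−43.4λ), i.e. Gamma(12, 43.4).
Mode = (a−1)/b = 11/43.4 ≈ 0.253.

λ̂_MAP = 0.253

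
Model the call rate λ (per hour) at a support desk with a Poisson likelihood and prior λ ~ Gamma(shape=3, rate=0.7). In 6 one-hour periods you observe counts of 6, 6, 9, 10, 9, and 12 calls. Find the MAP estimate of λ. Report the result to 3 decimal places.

Σxᵢ = 6+6+9+10+9+12 = 52, with n = 6.
Posterior ∝ λ^2e^(−0.7λ) · λ^52e^(−6λ) = λ^54e^(−6.7λ), i.e. Gamma(shape=55, rate=6.7).
The mode of a Gamma(a, b) with a ≥ 1 (shape–rate) is (a−1)/b = 54/6.7 ≈ 8.060.

λ̂_MAP = 8.060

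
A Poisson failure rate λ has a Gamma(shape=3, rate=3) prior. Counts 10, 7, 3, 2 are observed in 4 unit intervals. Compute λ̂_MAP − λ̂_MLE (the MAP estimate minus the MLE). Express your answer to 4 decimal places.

Σxᵢ = 22. Posterior is Gamma(25, 7); MAP = (25−1)/7 = 24/7 ≈ 3.42857.
MLE = x̄ = 22/4 ≈ 5.50000.
Difference = 24/7 − 22/4 = -29/14 ≈ -2.0714.

MAP − MLE = -2.0714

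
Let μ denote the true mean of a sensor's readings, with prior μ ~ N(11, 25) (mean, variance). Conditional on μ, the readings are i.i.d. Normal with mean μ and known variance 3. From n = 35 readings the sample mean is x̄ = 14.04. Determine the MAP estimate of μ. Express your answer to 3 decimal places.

μ̂_MAP = 14.030

n = 35, x̄ = 14.04.
For a Normal prior and Normal likelihood with known variance, the posterior is Normal; its mode equals its mean, the precision-weighted average.
Prior precision 1/σ₀² = 1/25 = 0.04; data precision n/σ² = 35/3.
μ̂ = (0.04·11 + (35/3)·14.04) / (0.04 + 35/3) = 164.24/(878/75) = 6159/439 ≈ 14.030.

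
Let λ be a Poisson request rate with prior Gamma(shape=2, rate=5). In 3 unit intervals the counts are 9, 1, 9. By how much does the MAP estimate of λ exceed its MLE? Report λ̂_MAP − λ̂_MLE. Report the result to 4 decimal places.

MAP − MLE = -3.8333

Σxᵢ = 19. Posterior is Gamma(21, 8); MAP = (21−1)/8 = 20/8 ≈ 2.50000.
MLE = x̄ = 19/3 ≈ 6.33333.
Difference = 20/8 − 19/3 = -23/6 ≈ -3.8333.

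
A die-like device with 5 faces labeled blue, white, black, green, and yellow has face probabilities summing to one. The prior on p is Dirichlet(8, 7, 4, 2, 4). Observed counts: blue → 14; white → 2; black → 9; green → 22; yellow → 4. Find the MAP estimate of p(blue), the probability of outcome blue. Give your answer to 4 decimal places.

The posterior is Dirichlet(αᵢ + nᵢ) = Dirichlet(22, 9, 13, 24, 8).
For a Dirichlet(a₁,…,a_K) with all aᵢ > 1, the mode has j-th component (aⱼ − 1)/(Σaᵢ − K).
Here Σaᵢ = 76 and K = 5, so p(blue) = (22 − 1)/(76 − 5) = 21/71 ≈ 0.2958.

MAP estimate of p(blue) = 0.2958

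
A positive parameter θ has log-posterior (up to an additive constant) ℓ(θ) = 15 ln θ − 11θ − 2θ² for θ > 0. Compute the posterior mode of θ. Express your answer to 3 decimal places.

θ̂_MAP = 1.000

ℓ'(θ) = 15/θ − 11 − 4θ. Setting this to zero and multiplying by θ: 4θ² + 11θ − 15 = 0.
θ = (−11 + √(11² + 4·4·15)) / (2·4) = (−11 + √361) / 8 = (−11 + 19)/8 = 1.
ℓ''(θ) = −15/θ² − 4 < 0, confirming a maximum.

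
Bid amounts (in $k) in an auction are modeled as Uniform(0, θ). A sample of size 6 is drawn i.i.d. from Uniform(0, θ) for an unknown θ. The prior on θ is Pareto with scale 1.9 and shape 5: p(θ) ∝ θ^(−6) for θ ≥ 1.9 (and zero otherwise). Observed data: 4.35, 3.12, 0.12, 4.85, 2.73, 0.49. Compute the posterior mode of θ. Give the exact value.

The Uniform(0, θ) likelihood is θ^(−n) for θ ≥ max(xᵢ), zero otherwise. Here max(xᵢ) = 4.85.
Posterior ∝ θ^(−6) · θ^(−6) = θ^(−12) on θ ≥ max(1.9, 4.85) = 4.85.
This density is strictly decreasing in θ, so the posterior mode lies at the lower boundary of the support.

θ̂_MAP = 4.85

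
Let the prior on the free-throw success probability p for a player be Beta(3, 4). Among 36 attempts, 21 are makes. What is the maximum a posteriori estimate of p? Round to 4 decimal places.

p̂_MAP = 0.5610

Prior: Beta(3, 4).
Data: 21 successes in 36 trials. The binomial likelihood contributes p^21(1−p)^15, so the posterior is Beta(3+21, 4+15) = Beta(24, 19).
For Beta(a, b) with a, b > 1 the mode is (a−1)/(a+b−2) = 23/41 ≈ 0.5610.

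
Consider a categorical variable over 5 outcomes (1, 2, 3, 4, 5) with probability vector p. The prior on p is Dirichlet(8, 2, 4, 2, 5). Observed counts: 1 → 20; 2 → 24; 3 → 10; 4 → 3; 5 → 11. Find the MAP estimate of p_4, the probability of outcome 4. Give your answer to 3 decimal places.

The posterior is Dirichlet(αᵢ + nᵢ) = Dirichlet(28, 26, 14, 5, 16).
For a Dirichlet(a₁,…,a_K) with all aᵢ > 1, the mode has j-th component (aⱼ − 1)/(Σaᵢ − K).
Here Σaᵢ = 89 and K = 5, so p_4 = (5 − 1)/(89 − 5) = 4/84 ≈ 0.048.

MAP estimate: 0.048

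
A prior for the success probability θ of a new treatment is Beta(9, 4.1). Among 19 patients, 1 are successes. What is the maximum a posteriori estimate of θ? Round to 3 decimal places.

θ̂_MAP = 0.299

Prior: Beta(9, 4.1).
Data: 1 success in 19 trials. The binomial likelihood contributes θ(1−θ)^18, so the posterior is Beta(9+1, 4.1+18) = Beta(10, 22.1).
For Beta(a, b) with a, b > 1 the mode is (a−1)/(a+b−2) = 9/30.1 ≈ 0.299.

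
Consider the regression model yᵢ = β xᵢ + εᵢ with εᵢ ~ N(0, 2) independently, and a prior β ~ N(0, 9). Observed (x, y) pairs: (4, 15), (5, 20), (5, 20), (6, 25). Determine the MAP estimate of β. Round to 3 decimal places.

β̂_MAP = 4.011

log p(β | y) = −Σ(yᵢ − βxᵢ)²/(2·2) − β²/(2·9) + const.
Setting the derivative to zero: Σxᵢ(yᵢ − βxᵢ)/2 − β/9 = 0, so β = Σxᵢyᵢ / (Σxᵢ² + σ²/τ²).
Σxᵢyᵢ = 4·15 + 5·20 + 5·20 + 6·25 = 410; Σxᵢ² = 102; σ²/τ² = 2/9.
β̂_MAP = 410 / (102 + 2/9) = 410/(920/9) = 369/92 ≈ 4.011.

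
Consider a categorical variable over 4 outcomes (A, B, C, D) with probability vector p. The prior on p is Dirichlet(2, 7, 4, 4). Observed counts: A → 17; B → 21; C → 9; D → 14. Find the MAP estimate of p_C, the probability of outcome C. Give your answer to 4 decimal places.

MAP estimate of p_C = 0.1622

The posterior is Dirichlet(αᵢ + nᵢ) = Dirichlet(19, 28, 13, 18).
For a Dirichlet(a₁,…,a_K) with all aᵢ > 1, the mode has j-th component (aⱼ − 1)/(Σaᵢ − K).
Here Σaᵢ = 78 and K = 4, so p_C = (13 − 1)/(78 − 4) = 12/74 ≈ 0.1622.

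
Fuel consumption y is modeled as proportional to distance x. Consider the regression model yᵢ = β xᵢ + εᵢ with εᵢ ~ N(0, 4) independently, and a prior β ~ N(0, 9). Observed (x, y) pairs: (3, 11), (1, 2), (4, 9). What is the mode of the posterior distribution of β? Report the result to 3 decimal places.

log p(β | y) = −Σ(yᵢ − βxᵢ)²/(2·4) − β²/(2·9) + const.
Setting the derivative to zero: Σxᵢ(yᵢ − βxᵢ)/4 − β/9 = 0, so β = Σxᵢyᵢ / (Σxᵢ² + σ²/τ²).
Σxᵢyᵢ = 3·11 + 1·2 + 4·9 = 71; Σxᵢ² = 26; σ²/τ² = 4/9.
β̂_MAP = 71 / (26 + 4/9) = 71/(238/9) = 639/238 ≈ 2.685.

β̂_MAP = 2.685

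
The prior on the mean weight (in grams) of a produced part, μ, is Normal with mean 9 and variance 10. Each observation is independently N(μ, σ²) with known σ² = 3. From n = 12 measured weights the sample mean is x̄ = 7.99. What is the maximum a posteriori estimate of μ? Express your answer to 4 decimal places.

n = 12, x̄ = 7.99.
For a Normal prior and Normal likelihood with known variance, the posterior is Normal; its mode equals its mean, the precision-weighted average.
Prior precision 1/σ₀² = 1/10 = 0.1; data precision n/σ² = 12/3 = 4.
μ̂ = (0.1·9 + 4·7.99) / (0.1 + 4) = 32.86/4.1 = 1643/205 ≈ 8.0146.

μ̂_MAP = 8.0146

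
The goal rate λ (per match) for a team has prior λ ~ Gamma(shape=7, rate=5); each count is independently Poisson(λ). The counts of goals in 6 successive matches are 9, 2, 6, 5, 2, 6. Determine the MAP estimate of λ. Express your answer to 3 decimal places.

Σxᵢ = 9+2+6+5+2+6 = 30, with n = 6.
Posterior ∝ λ^6e^(−5λ) · λ^30e^(−6λ) = λ^36e^(−11λ), i.e. Gamma(shape=37, rate=11).
The mode of a Gamma(a, b) with a ≥ 1 (shape–rate) is (a−1)/b = 36/11 ≈ 3.273.

λ̂_MAP = 3.273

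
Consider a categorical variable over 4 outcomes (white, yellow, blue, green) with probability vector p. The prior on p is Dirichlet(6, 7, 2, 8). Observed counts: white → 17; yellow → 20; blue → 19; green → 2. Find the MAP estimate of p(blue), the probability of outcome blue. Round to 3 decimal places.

The posterior is Dirichlet(αᵢ + nᵢ) = Dirichlet(23, 27, 21, 10).
For a Dirichlet(a₁,…,a_K) with all aᵢ > 1, the mode has j-th component (aⱼ − 1)/(Σaᵢ − K).
Here Σaᵢ = 81 and K = 4, so p(blue) = (21 − 1)/(81 − 4) = 20/77 ≈ 0.260.

MAP estimate of p(blue) = 0.260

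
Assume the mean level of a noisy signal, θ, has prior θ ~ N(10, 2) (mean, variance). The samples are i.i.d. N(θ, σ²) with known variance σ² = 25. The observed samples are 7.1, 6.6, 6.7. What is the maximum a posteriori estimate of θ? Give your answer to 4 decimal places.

θ̂_MAP = 9.3806

n = 3; x̄ = (7.1 + 6.6 + 6.7)/3 = 20.4/3 = 6.8.
For a Normal prior and Normal likelihood with known variance, the posterior is Normal; its mode equals its mean, the precision-weighted average.
Prior precision 1/σ₀² = 1/2 = 0.5; data precision n/σ² = 3/25 = 0.12.
θ̂ = (0.5·10 + 0.12·6.8) / (0.5 + 0.12) = 5.816/0.62 = 1454/155 ≈ 9.3806.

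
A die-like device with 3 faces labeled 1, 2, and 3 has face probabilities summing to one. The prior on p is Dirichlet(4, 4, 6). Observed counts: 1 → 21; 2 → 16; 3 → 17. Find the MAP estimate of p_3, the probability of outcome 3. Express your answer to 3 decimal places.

MAP estimate: 0.338

The posterior is Dirichlet(αᵢ + nᵢ) = Dirichlet(25, 20, 23).
For a Dirichlet(a₁,…,a_K) with all aᵢ > 1, the mode has j-th component (aⱼ − 1)/(Σaᵢ − K).
Here Σaᵢ = 68 and K = 3, so p_3 = (23 − 1)/(68 − 3) = 22/65 ≈ 0.338.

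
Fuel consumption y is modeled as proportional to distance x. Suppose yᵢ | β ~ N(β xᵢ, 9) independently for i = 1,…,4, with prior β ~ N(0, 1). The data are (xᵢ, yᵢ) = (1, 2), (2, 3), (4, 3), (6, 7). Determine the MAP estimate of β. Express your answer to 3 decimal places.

log p(β | y) = −Σ(yᵢ − βxᵢ)²/(2·9) − β²/(2·1) + const.
Setting the derivative to zero: Σxᵢ(yᵢ − βxᵢ)/9 − β/1 = 0, so β = Σxᵢyᵢ / (Σxᵢ² + σ²/τ²).
Σxᵢyᵢ = 1·2 + 2·3 + 4·3 + 6·7 = 62; Σxᵢ² = 57; σ²/τ² = 9.
β̂_MAP = 62 / (57 + 9) = 62/66 ≈ 0.939.

β̂_MAP = 0.939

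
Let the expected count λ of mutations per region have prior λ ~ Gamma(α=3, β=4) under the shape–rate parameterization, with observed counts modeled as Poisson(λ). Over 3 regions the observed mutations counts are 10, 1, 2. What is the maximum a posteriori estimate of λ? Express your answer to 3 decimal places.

λ̂_MAP = 2.143

Σxᵢ = 10+1+2 = 13, with n = 3.
Posterior ∝ λ^2e^(−4λ) · λ^13e^(−3λ) = λ^15e^(−7λ), i.e. Gamma(shape=16, rate=7).
The mode of a Gamma(a, b) with a ≥ 1 (shape–rate) is (a−1)/b = 15/7 ≈ 2.143.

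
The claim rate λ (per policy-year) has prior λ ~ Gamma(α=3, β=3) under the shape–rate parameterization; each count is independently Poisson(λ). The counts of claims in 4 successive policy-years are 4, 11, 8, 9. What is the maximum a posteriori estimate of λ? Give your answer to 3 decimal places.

Σxᵢ = 4+11+8+9 = 32, with n = 4.
Posterior ∝ λ^2e^(−3λ) · λ^32e^(−4λ) = λ^34e^(−7λ), i.e. Gamma(shape=35, rate=7).
The mode of a Gamma(a, b) with a ≥ 1 (shape–rate) is (a−1)/b = 34/7 ≈ 4.857.

λ̂_MAP = 4.857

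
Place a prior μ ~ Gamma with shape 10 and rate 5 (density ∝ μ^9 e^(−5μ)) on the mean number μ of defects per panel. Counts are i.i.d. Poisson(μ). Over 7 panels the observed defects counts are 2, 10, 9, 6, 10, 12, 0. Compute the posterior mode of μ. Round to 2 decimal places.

μ̂_MAP = 4.83

Σxᵢ = 2+10+9+6+10+12+0 = 49, with n = 7.
Posterior ∝ μ^9e^(−5μ) · μ^49e^(−7μ) = μ^58e^(−12μ), i.e. Gamma(shape=59, rate=12).
The mode of a Gamma(a, b) with a ≥ 1 (shape–rate) is (a−1)/b = 58/12 ≈ 4.83.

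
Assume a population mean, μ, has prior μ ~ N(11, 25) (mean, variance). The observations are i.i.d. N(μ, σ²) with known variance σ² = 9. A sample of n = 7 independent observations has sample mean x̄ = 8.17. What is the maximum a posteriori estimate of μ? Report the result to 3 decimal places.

μ̂_MAP = 8.308

n = 7, x̄ = 8.17.
For a Normal prior and Normal likelihood with known variance, the posterior is Normal; its mode equals its mean, the precision-weighted average.
Prior precision 1/σ₀² = 1/25 = 0.04; data precision n/σ² = 7/9.
μ̂ = (0.04·11 + (7/9)·8.17) / (0.04 + 7/9) = (1223/180)/(184/225) = 6115/736 ≈ 8.308.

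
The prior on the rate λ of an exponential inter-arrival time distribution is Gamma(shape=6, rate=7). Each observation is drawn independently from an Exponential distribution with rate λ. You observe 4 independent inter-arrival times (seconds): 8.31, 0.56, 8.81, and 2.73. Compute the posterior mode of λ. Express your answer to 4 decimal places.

λ̂_MAP = 0.3283

The Exponential(rate=λ) likelihood is ∝ λ^n e^(−λΣtᵢ). Here n = 4 and Σtᵢ = 8.31 + 0.56 + 8.81 + 2.73 = 20.41.
Posterior ∝ λ^5e^(−7λ) · λ^4e^(−20.41λ) = λ^9e^(−27.41λ), i.e. Gamma(10, 27.41).
Mode = (a−1)/b = 9/27.41 ≈ 0.3283.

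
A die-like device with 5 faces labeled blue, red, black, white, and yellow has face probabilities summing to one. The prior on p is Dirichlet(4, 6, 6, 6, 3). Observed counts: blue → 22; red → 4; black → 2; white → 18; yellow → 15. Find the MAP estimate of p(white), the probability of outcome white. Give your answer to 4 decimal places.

The posterior is Dirichlet(αᵢ + nᵢ) = Dirichlet(26, 10, 8, 24, 18).
For a Dirichlet(a₁,…,a_K) with all aᵢ > 1, the mode has j-th component (aⱼ − 1)/(Σaᵢ − K).
Here Σaᵢ = 86 and K = 5, so p(white) = (24 − 1)/(86 − 5) = 23/81 ≈ 0.2840.

MAP estimate of p(white) = 0.2840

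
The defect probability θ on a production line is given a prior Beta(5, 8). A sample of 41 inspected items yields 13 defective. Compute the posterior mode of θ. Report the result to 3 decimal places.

θ̂_MAP = 0.327

Prior: Beta(5, 8).
Data: 13 successes in 41 trials. The binomial likelihood contributes θ^13(1−θ)^28, so the posterior is Beta(5+13, 8+28) = Beta(18, 36).
For Beta(a, b) with a, b > 1 the mode is (a−1)/(a+b−2) = 17/52 ≈ 0.327.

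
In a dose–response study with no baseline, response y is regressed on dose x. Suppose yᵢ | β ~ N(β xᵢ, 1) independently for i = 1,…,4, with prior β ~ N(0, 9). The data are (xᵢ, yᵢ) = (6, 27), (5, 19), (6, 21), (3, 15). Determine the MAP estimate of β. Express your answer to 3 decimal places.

log p(β | y) = −Σ(yᵢ − βxᵢ)²/(2·1) − β²/(2·9) + const.
Setting the derivative to zero: Σxᵢ(yᵢ − βxᵢ)/1 − β/9 = 0, so β = Σxᵢyᵢ / (Σxᵢ² + σ²/τ²).
Σxᵢyᵢ = 6·27 + 5·19 + 6·21 + 3·15 = 428; Σxᵢ² = 106; σ²/τ² = 1/9.
β̂_MAP = 428 / (106 + 1/9) = 428/(955/9) = 3852/955 ≈ 4.034.

β̂_MAP = 4.034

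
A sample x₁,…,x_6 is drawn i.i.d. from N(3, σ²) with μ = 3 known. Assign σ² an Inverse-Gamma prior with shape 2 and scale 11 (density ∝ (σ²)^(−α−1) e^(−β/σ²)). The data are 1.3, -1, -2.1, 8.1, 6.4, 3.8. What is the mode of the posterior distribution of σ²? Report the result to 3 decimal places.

Sum of squared deviations about the known mean: SS = (1.3−3)² + (-1−3)² + (-2.1−3)² + (8.1−3)² + (6.4−3)² + (3.8−3)² = 83.11.
The Normal likelihood contributes (σ²)^(−n/2) exp(−SS/(2σ²)), so the posterior is Inverse-Gamma(α + n/2, β + SS/2) = Inverse-Gamma(5, 52.555).
The mode of Inverse-Gamma(a, b) is b/(a+1) = 52.555/6 ≈ 8.759.

σ̂²_MAP = 8.759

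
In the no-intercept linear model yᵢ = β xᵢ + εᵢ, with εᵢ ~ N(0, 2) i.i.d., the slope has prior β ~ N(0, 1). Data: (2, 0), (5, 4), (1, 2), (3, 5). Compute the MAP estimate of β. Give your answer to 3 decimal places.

log p(β | y) = −Σ(yᵢ − βxᵢ)²/(2·2) − β²/(2·1) + const.
Setting the derivative to zero: Σxᵢ(yᵢ − βxᵢ)/2 − β/1 = 0, so β = Σxᵢyᵢ / (Σxᵢ² + σ²/τ²).
Σxᵢyᵢ = 2·0 + 5·4 + 1·2 + 3·5 = 37; Σxᵢ² = 39; σ²/τ² = 2.
β̂_MAP = 37 / (39 + 2) = 37/41 ≈ 0.902.

β̂_MAP = 0.902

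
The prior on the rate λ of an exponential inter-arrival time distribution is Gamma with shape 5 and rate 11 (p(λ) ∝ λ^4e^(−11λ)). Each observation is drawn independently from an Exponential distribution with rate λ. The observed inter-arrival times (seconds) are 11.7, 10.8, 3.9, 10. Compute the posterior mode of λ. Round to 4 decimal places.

λ̂_MAP = 0.1688

The Exponential(rate=λ) likelihood is ∝ λ^n e^(−λΣtᵢ). Here n = 4 and Σtᵢ = 11.7 + 10.8 + 3.9 + 10 = 36.4.
Posterior ∝ λ^4e^(−11λ) · λ^4e^(−36.4λ) = λ^8e^(−47.4λ), i.e. Gamma(9, 47.4).
Mode = (a−1)/b = 8/47.4 ≈ 0.1688.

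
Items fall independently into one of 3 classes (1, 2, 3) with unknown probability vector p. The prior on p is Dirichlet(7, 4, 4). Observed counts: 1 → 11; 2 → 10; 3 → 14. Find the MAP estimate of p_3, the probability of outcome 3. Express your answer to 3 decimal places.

MAP estimate: 0.362

The posterior is Dirichlet(αᵢ + nᵢ) = Dirichlet(18, 14, 18).
For a Dirichlet(a₁,…,a_K) with all aᵢ > 1, the mode has j-th component (aⱼ − 1)/(Σaᵢ − K).
Here Σaᵢ = 50 and K = 3, so p_3 = (18 − 1)/(50 − 3) = 17/47 ≈ 0.362.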